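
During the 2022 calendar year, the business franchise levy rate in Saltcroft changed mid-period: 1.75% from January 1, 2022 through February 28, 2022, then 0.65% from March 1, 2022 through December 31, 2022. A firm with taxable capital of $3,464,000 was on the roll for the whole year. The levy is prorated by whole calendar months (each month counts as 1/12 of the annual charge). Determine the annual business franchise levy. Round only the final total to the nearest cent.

$28,866.67

January 1 – February 28, 2022: 2 months at 1.75% → $3,464,000 × 1.75% × 2/12 = $10,103.3333
March 1 – December 31, 2022: 10 months at 0.65% → $3,464,000 × 0.65% × 10/12 = $18,763.3333
Total = $28,866.6667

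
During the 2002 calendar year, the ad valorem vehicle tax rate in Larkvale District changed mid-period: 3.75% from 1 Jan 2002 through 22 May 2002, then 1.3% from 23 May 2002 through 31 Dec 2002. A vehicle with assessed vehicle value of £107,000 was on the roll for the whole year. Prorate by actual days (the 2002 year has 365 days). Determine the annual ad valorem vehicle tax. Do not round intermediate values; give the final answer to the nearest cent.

£2,410.87

1 Jan – 22 May 2002: 142 days at 3.75% → £107,000 × 3.75% × 142/365 = £1,561.0274
23 May – 31 Dec 2002: 223 days at 1.3% → £107,000 × 1.3% × 223/365 = £849.8438
Total = £2,410.8712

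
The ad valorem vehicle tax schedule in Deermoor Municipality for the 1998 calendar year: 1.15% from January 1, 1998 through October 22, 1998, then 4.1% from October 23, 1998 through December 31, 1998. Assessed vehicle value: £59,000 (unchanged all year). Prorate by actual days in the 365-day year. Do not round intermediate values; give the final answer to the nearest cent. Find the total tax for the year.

January 1 – October 22, 1998: 295 days at 1.15% → £59,000 × 1.15% × 295/365 = £548.3767
October 23 – December 31, 1998: 70 days at 4.1% → £59,000 × 4.1% × 70/365 = £463.9178
Total = £1,012.2945

£1,012.29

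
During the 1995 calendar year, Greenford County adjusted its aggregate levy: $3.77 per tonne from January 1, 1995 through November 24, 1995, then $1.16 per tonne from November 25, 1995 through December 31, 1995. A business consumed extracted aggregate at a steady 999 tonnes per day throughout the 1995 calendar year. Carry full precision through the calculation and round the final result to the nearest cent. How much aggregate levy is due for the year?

January 1 – November 24, 1995: 328 days × 999 tonnes/day = 327,672 tonnes at $3.77/tonne → $1,235,323.44
November 25 – December 31, 1995: 37 days × 999 tonnes/day = 36,963 tonnes at $1.16/tonne → $42,877.08

$1,278,200.52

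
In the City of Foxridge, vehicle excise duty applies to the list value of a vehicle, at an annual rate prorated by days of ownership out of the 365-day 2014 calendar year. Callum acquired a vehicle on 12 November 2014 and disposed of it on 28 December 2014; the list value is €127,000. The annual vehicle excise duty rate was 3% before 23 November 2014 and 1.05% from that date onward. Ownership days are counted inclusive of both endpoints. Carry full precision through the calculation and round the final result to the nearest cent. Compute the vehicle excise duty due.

€246.35

12 November – 22 November 2014: 11 days at 3% → €127,000 × 3% × 11/365 = €114.8219
23 November – 28 December 2014: 36 days at 1.05% → €127,000 × 1.05% × 36/365 = €131.5233
Total = €246.3452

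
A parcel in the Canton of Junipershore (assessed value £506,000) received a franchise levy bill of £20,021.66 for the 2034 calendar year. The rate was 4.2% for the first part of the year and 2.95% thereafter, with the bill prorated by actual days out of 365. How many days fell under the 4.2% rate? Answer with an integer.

Let d = days at the first rate; then 365 − d days at the second rate.
£506,000 × [4.2%·d + 2.95%·(365−d)] / 365 = £20,021.66
Solving gives d = 294, so the new rate took effect on 22 Oct 2034.

294 days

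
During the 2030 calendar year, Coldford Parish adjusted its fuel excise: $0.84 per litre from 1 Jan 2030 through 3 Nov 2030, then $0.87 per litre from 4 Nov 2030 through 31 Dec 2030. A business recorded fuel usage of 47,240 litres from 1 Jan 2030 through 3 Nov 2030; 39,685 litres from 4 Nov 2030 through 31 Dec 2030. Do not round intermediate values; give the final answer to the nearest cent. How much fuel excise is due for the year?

1 Jan – 3 Nov 2030: 47,240 litres at $0.84/litre → $39,681.60
4 Nov – 31 Dec 2030: 39,685 litres at $0.87/litre → $34,525.95

$74,207.55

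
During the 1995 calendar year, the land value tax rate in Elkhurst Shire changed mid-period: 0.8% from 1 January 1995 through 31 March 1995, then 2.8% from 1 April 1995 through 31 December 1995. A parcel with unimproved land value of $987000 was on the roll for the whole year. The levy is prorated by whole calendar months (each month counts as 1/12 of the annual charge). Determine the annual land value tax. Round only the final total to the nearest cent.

$22701.00

1 January – 31 March 1995: 3 months at 0.8% → $987000 × 0.8% × 3/12 = $1974.0000
1 April – 31 December 1995: 9 months at 2.8% → $987000 × 2.8% × 9/12 = $20727.0000
Total = $22701.0000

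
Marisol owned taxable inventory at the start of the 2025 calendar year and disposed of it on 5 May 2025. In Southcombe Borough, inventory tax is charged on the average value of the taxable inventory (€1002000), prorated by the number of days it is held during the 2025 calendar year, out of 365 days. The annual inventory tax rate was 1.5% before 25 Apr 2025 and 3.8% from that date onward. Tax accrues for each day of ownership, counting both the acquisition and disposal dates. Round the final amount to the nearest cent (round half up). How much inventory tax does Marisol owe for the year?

€5841.80

1 Jan – 24 Apr 2025: 114 days at 1.5% → €1002000 × 1.5% × 114/365 = €4694.3014
25 Apr – 5 May 2025: 11 days at 3.8% → €1002000 × 3.8% × 11/365 = €1147.4959
Total = €5841.7973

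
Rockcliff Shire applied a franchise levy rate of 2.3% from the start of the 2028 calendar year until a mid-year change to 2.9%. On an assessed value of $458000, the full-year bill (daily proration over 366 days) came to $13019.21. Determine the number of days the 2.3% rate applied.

35 days

Let d = days at the first rate; then 366 − d days at the second rate.
$458000 × [2.3%·d + 2.9%·(366−d)] / 366 = $13019.21
Solving gives d = 35, so the new rate took effect on 5 February 2028.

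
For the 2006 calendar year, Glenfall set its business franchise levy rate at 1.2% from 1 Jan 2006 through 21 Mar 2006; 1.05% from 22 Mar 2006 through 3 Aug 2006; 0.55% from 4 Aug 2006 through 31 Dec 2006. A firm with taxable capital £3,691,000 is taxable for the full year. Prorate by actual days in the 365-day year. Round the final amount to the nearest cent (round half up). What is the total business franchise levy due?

1 Jan – 21 Mar 2006: 80 days at 1.2% → £3,691,000 × 1.2% × 80/365 = £9,707.8356
22 Mar – 3 Aug 2006: 135 days at 1.05% → £3,691,000 × 1.05% × 135/365 = £14,334.2260
4 Aug – 31 Dec 2006: 150 days at 0.55% → £3,691,000 × 0.55% × 150/365 = £8,342.6712
Total = £32,384.7329

£32,384.73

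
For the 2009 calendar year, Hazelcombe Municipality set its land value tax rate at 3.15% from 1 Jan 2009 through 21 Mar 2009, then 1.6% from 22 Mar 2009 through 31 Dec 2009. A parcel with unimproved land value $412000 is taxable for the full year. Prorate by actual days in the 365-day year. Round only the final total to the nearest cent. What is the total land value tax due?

1 Jan – 21 Mar 2009: 80 days at 3.15% → $412000 × 3.15% × 80/365 = $2844.4932
22 Mar – 31 Dec 2009: 285 days at 1.6% → $412000 × 1.6% × 285/365 = $5147.1781
Total = $7991.6712

$7991.67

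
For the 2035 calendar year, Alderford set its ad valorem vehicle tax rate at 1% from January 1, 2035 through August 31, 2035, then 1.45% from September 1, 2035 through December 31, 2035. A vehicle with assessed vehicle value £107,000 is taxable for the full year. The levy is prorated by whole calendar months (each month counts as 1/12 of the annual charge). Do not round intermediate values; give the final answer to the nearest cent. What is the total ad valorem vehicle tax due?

£1,230.50

January 1 – August 31, 2035: 8 months at 1% → £107,000 × 1% × 8/12 = £713.3333
September 1 – December 31, 2035: 4 months at 1.45% → £107,000 × 1.45% × 4/12 = £517.1667
Total = £1,230.5000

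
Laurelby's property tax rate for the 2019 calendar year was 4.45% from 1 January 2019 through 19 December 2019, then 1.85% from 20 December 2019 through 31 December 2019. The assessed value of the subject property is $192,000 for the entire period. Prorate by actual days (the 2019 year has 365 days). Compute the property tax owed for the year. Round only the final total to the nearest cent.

1 January – 19 December 2019: 353 days at 4.45% → $192,000 × 4.45% × 353/365 = $8,263.1014
20 December – 31 December 2019: 12 days at 1.85% → $192,000 × 1.85% × 12/365 = $116.7781
Total = $8,379.8795

$8,379.88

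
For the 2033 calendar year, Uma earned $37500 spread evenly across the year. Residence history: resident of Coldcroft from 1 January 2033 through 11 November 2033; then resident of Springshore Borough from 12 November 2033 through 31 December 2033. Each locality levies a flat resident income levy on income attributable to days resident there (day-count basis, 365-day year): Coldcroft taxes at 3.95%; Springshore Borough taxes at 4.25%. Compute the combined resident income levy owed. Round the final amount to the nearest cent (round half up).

$1496.66

Coldcroft, 1 January – 11 November 2033: 315 days → $37500 × 3.95% × 315/365 = $1278.3390
Springshore Borough, 12 November – 31 December 2033: 50 days → $37500 × 4.25% × 50/365 = $218.3219
Total = $1496.6610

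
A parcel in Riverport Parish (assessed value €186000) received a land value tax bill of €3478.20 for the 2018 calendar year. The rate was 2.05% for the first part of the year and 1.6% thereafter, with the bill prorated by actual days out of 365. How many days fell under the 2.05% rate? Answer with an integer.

219 days

Let d = days at the first rate; then 365 − d days at the second rate.
€186000 × [2.05%·d + 1.6%·(365−d)] / 365 = €3478.20
Solving gives d = 219, so the new rate took effect on 8 August 2018.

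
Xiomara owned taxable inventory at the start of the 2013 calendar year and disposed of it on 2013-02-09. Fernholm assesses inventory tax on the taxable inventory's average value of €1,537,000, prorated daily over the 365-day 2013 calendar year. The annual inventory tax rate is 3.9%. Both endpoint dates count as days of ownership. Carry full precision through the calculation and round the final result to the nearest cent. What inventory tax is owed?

€6,569.10

Days held (2013-01-01 to 2013-02-09): 40 out of 365
Tax = €1,537,000 × 3.9% × 40/365 = €6,569.0959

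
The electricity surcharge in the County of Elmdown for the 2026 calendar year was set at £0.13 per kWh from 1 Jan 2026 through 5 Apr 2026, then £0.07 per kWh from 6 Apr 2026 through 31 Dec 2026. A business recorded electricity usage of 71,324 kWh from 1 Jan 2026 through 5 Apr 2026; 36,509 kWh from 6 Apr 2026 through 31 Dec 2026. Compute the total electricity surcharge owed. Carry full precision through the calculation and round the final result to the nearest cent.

£11,827.75

1 Jan – 5 Apr 2026: 71,324 kWh at £0.13/kWh → £9,272.12
6 Apr – 31 Dec 2026: 36,509 kWh at £0.07/kWh → £2,555.63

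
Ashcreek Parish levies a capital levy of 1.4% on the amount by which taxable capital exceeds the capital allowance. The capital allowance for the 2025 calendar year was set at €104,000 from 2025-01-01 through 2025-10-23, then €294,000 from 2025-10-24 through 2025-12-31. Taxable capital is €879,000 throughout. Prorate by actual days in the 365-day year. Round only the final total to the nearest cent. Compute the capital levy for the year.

€10,347.15

2025-01-01 to 2025-10-23: 296 days, exemption €104,000 → (€879,000 − €104,000) × 1.4% × 296/365 = €8,798.9041
2025-10-24 to 2025-12-31: 69 days, exemption €294,000 → (€879,000 − €294,000) × 1.4% × 69/365 = €1,548.2466
Total = €10,347.1507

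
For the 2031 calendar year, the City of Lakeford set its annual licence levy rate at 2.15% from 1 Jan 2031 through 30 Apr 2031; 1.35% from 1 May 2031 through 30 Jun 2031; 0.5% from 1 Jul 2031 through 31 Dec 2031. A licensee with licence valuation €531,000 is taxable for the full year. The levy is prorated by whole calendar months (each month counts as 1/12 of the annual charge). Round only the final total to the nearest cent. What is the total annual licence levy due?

€6,327.75

1 Jan – 30 Apr 2031: 4 months at 2.15% → €531,000 × 2.15% × 4/12 = €3,805.5000
1 May – 30 Jun 2031: 2 months at 1.35% → €531,000 × 1.35% × 2/12 = €1,194.7500
1 Jul – 31 Dec 2031: 6 months at 0.5% → €531,000 × 0.5% × 6/12 = €1,327.5000
Total = €6,327.7500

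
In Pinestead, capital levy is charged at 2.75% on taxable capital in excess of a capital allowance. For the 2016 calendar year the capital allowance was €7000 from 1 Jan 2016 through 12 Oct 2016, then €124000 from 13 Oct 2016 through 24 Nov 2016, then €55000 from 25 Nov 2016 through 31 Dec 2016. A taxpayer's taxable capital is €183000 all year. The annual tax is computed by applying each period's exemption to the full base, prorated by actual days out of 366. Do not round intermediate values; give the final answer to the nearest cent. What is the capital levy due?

€4328.55

1 Jan – 12 Oct 2016: 286 days, exemption €7000 → (€183000 − €7000) × 2.75% × 286/366 = €3782.0765
13 Oct – 24 Nov 2016: 43 days, exemption €124000 → (€183000 − €124000) × 2.75% × 43/366 = €190.6216
25 Nov – 31 Dec 2016: 37 days, exemption €55000 → (€183000 − €55000) × 2.75% × 37/366 = €355.8470
Total = €4328.5451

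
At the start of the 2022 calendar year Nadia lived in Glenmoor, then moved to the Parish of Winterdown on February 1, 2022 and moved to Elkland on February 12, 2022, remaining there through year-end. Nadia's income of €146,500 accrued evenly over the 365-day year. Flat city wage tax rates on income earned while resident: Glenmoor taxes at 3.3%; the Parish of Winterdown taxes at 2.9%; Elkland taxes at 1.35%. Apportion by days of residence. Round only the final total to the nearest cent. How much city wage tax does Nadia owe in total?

€2,288.81

Glenmoor, January 1 – January 31, 2022: 31 days → €146,500 × 3.3% × 31/365 = €410.6014
The Parish of Winterdown, February 1 – February 11, 2022: 11 days → €146,500 × 2.9% × 11/365 = €128.0370
Elkland, February 12 – December 31, 2022: 323 days → €146,500 × 1.35% × 323/365 = €1,750.1733
Total = €2,288.8116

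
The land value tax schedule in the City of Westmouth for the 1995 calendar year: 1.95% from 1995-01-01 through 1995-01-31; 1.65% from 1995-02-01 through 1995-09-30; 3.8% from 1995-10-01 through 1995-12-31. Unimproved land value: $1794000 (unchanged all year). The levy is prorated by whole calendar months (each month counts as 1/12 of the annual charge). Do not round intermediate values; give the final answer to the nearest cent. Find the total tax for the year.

1995-01-01 to 1995-01-31: 1 month at 1.95% → $1794000 × 1.95% × 1/12 = $2915.2500
1995-02-01 to 1995-09-30: 8 months at 1.65% → $1794000 × 1.65% × 8/12 = $19734.0000
1995-10-01 to 1995-12-31: 3 months at 3.8% → $1794000 × 3.8% × 3/12 = $17043.0000
Total = $39692.2500

$39692.25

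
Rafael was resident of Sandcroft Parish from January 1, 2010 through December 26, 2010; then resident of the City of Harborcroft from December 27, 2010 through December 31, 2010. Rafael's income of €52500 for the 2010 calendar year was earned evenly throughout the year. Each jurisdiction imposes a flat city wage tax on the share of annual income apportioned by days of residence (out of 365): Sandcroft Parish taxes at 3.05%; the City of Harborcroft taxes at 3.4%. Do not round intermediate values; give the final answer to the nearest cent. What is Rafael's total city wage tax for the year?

€1603.77

Sandcroft Parish, January 1 – December 26, 2010: 360 days → €52500 × 3.05% × 360/365 = €1579.3151
The City of Harborcroft, December 27 – December 31, 2010: 5 days → €52500 × 3.4% × 5/365 = €24.4521
Total = €1603.7671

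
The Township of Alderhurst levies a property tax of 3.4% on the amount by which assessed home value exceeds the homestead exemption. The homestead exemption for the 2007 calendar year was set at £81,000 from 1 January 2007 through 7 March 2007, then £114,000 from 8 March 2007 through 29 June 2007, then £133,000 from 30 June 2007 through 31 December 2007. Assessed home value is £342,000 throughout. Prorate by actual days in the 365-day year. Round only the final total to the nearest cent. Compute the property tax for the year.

1 January – 7 March 2007: 66 days, exemption £81,000 → (£342,000 − £81,000) × 3.4% × 66/365 = £1,604.6137
8 March – 29 June 2007: 114 days, exemption £114,000 → (£342,000 − £114,000) × 3.4% × 114/365 = £2,421.1726
30 June – 31 December 2007: 185 days, exemption £133,000 → (£342,000 − £133,000) × 3.4% × 185/365 = £3,601.6712
Total = £7,627.4575

£7,627.46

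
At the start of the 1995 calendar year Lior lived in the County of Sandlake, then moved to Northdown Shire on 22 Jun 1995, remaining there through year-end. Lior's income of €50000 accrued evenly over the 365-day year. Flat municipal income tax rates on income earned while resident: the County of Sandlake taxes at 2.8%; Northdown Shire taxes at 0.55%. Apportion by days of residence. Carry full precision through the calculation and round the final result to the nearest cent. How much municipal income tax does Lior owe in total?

The County of Sandlake, 1 Jan – 21 Jun 1995: 172 days → €50000 × 2.8% × 172/365 = €659.7260
Northdown Shire, 22 Jun – 31 Dec 1995: 193 days → €50000 × 0.55% × 193/365 = €145.4110
Total = €805.1370

€805.14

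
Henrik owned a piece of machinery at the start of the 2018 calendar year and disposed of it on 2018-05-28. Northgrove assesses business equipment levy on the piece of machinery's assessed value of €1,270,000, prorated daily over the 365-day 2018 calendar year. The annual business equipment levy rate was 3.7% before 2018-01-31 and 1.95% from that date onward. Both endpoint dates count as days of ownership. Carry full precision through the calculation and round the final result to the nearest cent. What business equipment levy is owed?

2018-01-01 to 2018-01-30: 30 days at 3.7% → €1,270,000 × 3.7% × 30/365 = €3,862.1918
2018-01-31 to 2018-05-28: 118 days at 1.95% → €1,270,000 × 1.95% × 118/365 = €8,006.2192
Total = €11,868.4110

€11,868.41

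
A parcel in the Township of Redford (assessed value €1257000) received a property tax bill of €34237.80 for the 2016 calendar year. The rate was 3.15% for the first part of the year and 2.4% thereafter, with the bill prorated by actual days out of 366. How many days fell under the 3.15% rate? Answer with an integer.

158 days

Let d = days at the first rate; then 366 − d days at the second rate.
€1257000 × [3.15%·d + 2.4%·(366−d)] / 366 = €34237.80
Solving gives d = 158, so the new rate took effect on 7 Jun 2016.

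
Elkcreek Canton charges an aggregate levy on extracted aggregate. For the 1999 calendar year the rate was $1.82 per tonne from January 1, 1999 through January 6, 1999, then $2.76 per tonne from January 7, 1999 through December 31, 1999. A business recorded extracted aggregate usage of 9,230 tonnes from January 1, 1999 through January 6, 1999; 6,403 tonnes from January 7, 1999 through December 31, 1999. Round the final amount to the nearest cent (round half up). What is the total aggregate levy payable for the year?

$34,470.88

January 1 – January 6, 1999: 9,230 tonnes at $1.82/tonne → $16,798.60
January 7 – December 31, 1999: 6,403 tonnes at $2.76/tonne → $17,672.28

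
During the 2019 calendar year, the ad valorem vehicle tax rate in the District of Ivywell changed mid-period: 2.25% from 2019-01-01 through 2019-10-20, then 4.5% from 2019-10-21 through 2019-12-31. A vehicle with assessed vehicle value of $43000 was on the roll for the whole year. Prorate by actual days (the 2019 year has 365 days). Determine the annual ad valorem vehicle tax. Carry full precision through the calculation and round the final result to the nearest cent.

2019-01-01 to 2019-10-20: 293 days at 2.25% → $43000 × 2.25% × 293/365 = $776.6507
2019-10-21 to 2019-12-31: 72 days at 4.5% → $43000 × 4.5% × 72/365 = $381.6986
Total = $1158.3493

$1158.35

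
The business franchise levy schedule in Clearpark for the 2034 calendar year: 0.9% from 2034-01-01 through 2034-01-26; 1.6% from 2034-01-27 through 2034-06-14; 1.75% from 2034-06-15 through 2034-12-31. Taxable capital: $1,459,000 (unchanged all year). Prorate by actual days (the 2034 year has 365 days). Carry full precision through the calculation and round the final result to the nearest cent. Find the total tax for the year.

2034-01-01 to 2034-01-26: 26 days at 0.9% → $1,459,000 × 0.9% × 26/365 = $935.3589
2034-01-27 to 2034-06-14: 139 days at 1.6% → $1,459,000 × 1.6% × 139/365 = $8,889.9068
2034-06-15 to 2034-12-31: 200 days at 1.75% → $1,459,000 × 1.75% × 200/365 = $13,990.4110
Total = $23,815.6767

$23,815.68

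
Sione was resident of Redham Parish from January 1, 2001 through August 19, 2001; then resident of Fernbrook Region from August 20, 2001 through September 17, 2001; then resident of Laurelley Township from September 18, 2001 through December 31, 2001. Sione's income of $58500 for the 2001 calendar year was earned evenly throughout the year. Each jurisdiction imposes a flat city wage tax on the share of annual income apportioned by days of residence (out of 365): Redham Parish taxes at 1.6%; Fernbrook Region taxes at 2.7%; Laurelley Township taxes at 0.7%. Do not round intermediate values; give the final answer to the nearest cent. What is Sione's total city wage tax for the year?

$835.67

Redham Parish, January 1 – August 19, 2001: 231 days → $58500 × 1.6% × 231/365 = $592.3726
Fernbrook Region, August 20 – September 17, 2001: 29 days → $58500 × 2.7% × 29/365 = $125.4945
Laurelley Township, September 18 – December 31, 2001: 105 days → $58500 × 0.7% × 105/365 = $117.8014
Total = $835.6685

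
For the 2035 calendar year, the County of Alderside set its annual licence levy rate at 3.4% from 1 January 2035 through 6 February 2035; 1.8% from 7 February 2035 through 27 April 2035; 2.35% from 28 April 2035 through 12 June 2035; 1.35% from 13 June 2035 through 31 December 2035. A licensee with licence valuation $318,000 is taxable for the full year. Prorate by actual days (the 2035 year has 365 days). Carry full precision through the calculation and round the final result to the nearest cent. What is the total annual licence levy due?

1 January – 6 February 2035: 37 days at 3.4% → $318,000 × 3.4% × 37/365 = $1,096.0110
7 February – 27 April 2035: 80 days at 1.8% → $318,000 × 1.8% × 80/365 = $1,254.5753
28 April – 12 June 2035: 46 days at 2.35% → $318,000 × 2.35% × 46/365 = $941.8027
13 June – 31 December 2035: 202 days at 1.35% → $318,000 × 1.35% × 202/365 = $2,375.8521
Total = $5,668.2411

$5,668.24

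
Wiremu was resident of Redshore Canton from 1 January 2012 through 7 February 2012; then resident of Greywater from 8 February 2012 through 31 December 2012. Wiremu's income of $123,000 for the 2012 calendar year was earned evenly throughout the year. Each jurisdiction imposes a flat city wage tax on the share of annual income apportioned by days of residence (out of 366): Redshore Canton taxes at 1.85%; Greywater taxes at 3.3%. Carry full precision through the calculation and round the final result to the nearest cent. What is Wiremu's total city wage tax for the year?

Redshore Canton, 1 January – 7 February 2012: 38 days → $123,000 × 1.85% × 38/366 = $236.2541
Greywater, 8 February – 31 December 2012: 328 days → $123,000 × 3.3% × 328/366 = $3,637.5738
Total = $3,873.8279

$3,873.83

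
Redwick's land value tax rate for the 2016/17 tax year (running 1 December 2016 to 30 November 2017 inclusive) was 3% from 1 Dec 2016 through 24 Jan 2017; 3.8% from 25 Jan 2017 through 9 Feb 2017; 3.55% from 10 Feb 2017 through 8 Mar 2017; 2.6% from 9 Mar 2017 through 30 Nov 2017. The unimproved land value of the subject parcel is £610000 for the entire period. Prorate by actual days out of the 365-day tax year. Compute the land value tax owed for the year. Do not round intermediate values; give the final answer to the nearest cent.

1 Dec 2016 – 24 Jan 2017: 55 days at 3% → £610000 × 3% × 55/365 = £2757.5342
25 Jan – 9 Feb 2017: 16 days at 3.8% → £610000 × 3.8% × 16/365 = £1016.1096
10 Feb – 8 Mar 2017: 27 days at 3.55% → £610000 × 3.55% × 27/365 = £1601.8767
9 Mar – 30 Nov 2017: 267 days at 2.6% → £610000 × 2.6% × 267/365 = £11601.6986
Total = £16977.2192

£16977.22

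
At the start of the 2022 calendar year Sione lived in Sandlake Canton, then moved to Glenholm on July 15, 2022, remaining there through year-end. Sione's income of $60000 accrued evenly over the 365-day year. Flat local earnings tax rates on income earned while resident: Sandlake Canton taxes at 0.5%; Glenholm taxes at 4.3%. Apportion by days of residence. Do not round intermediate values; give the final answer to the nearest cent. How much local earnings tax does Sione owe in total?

Sandlake Canton, January 1 – July 14, 2022: 195 days → $60000 × 0.5% × 195/365 = $160.2740
Glenholm, July 15 – December 31, 2022: 170 days → $60000 × 4.3% × 170/365 = $1201.6438
Total = $1361.9178

$1361.92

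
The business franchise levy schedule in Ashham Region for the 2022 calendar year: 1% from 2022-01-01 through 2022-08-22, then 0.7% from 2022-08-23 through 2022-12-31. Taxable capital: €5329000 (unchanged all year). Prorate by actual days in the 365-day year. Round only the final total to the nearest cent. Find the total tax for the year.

2022-01-01 to 2022-08-22: 234 days at 1% → €5329000 × 1% × 234/365 = €34164.0000
2022-08-23 to 2022-12-31: 131 days at 0.7% → €5329000 × 0.7% × 131/365 = €13388.2000
Total = €47552.2000

€47552.20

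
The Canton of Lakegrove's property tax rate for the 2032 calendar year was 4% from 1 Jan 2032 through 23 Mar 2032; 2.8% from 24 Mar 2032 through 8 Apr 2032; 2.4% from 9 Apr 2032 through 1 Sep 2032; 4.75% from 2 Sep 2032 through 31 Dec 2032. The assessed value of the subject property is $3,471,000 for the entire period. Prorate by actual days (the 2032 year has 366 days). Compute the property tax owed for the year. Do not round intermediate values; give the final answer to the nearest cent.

1 Jan – 23 Mar 2032: 83 days at 4% → $3,471,000 × 4% × 83/366 = $31,485.5738
24 Mar – 8 Apr 2032: 16 days at 2.8% → $3,471,000 × 2.8% × 16/366 = $4,248.6557
9 Apr – 1 Sep 2032: 146 days at 2.4% → $3,471,000 × 2.4% × 146/366 = $33,230.5574
2 Sep – 31 Dec 2032: 121 days at 4.75% → $3,471,000 × 4.75% × 121/366 = $54,507.0287
Total = $123,471.8156

$123,471.82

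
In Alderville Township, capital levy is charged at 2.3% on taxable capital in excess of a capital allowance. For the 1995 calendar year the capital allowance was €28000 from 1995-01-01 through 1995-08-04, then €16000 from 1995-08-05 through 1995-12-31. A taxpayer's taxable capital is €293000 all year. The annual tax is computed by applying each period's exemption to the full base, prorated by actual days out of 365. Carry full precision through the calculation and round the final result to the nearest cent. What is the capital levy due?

€6207.67

1995-01-01 to 1995-08-04: 216 days, exemption €28000 → (€293000 − €28000) × 2.3% × 216/365 = €3606.9041
1995-08-05 to 1995-12-31: 149 days, exemption €16000 → (€293000 − €16000) × 2.3% × 149/365 = €2600.7644
Total = €6207.6685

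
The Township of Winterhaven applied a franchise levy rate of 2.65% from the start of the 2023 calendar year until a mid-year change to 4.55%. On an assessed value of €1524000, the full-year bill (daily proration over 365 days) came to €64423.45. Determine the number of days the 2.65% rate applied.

Let d = days at the first rate; then 365 − d days at the second rate.
€1524000 × [2.65%·d + 4.55%·(365−d)] / 365 = €64423.45
Solving gives d = 62, so the new rate took effect on 4 Mar 2023.

62 days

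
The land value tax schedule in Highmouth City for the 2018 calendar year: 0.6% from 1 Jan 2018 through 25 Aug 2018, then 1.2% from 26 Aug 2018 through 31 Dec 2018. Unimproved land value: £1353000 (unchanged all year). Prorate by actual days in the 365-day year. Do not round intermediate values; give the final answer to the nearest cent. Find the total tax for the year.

£10964.86

1 Jan – 25 Aug 2018: 237 days at 0.6% → £1353000 × 0.6% × 237/365 = £5271.1397
26 Aug – 31 Dec 2018: 128 days at 1.2% → £1353000 × 1.2% × 128/365 = £5693.7205
Total = £10964.8603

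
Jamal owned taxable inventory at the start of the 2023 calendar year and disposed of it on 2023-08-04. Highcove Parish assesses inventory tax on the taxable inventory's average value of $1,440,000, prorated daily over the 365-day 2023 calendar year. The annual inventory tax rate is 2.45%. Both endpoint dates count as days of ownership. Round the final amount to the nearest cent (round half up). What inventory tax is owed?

$20,878.03

Days held (2023-01-01 to 2023-08-04): 216 out of 365
Tax = $1,440,000 × 2.45% × 216/365 = $20,878.0274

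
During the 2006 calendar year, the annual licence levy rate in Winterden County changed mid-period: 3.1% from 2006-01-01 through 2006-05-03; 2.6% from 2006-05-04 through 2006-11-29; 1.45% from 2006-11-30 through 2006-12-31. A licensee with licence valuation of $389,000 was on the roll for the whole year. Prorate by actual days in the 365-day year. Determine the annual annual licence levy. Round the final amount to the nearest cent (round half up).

$10,377.24

2006-01-01 to 2006-05-03: 123 days at 3.1% → $389,000 × 3.1% × 123/365 = $4,063.7178
2006-05-04 to 2006-11-29: 210 days at 2.6% → $389,000 × 2.6% × 210/365 = $5,819.0137
2006-11-30 to 2006-12-31: 32 days at 1.45% → $389,000 × 1.45% × 32/365 = $494.5096
Total = $10,377.2411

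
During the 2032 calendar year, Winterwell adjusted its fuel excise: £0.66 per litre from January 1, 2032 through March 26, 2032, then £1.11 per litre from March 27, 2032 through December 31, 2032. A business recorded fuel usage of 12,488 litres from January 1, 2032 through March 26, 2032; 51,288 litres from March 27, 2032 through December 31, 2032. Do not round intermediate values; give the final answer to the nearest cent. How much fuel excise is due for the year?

January 1 – March 26, 2032: 12,488 litres at £0.66/litre → £8,242.08
March 27 – December 31, 2032: 51,288 litres at £1.11/litre → £56,929.68

£65,171.76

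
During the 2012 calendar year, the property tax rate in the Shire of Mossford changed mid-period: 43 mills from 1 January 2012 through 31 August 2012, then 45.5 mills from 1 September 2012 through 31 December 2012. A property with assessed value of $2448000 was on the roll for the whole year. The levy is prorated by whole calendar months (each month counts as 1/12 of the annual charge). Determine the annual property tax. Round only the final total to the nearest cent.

1 January – 31 August 2012: 8 months at 43 mills → $2448000 × 4.3% × 8/12 = $70176.0000
1 September – 31 December 2012: 4 months at 45.5 mills → $2448000 × 4.55% × 4/12 = $37128.0000
Total = $107304.0000

$107304.00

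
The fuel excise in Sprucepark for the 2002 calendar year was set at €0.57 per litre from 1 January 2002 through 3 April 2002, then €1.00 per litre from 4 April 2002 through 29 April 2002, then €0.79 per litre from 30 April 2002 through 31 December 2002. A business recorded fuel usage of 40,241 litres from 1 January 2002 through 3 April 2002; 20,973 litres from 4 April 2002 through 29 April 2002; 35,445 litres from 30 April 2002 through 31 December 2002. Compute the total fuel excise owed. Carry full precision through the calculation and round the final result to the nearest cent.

1 January – 3 April 2002: 40,241 litres at €0.57/litre → €22,937.37
4 April – 29 April 2002: 20,973 litres at €1.00/litre → €20,973.00
30 April – 31 December 2002: 35,445 litres at €0.79/litre → €28,001.55

€71,911.92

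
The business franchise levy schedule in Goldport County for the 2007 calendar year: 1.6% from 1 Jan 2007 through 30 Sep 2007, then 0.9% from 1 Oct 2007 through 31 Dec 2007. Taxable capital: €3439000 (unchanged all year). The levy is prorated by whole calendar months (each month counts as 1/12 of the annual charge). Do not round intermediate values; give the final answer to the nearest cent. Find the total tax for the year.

1 Jan – 30 Sep 2007: 9 months at 1.6% → €3439000 × 1.6% × 9/12 = €41268.0000
1 Oct – 31 Dec 2007: 3 months at 0.9% → €3439000 × 0.9% × 3/12 = €7737.7500
Total = €49005.7500

€49005.75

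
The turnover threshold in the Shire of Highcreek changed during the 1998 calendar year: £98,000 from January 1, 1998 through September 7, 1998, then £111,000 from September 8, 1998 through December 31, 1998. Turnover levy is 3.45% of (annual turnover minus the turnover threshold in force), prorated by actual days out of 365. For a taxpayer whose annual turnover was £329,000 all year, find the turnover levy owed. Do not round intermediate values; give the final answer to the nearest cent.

January 1 – September 7, 1998: 250 days, exemption £98,000 → (£329,000 − £98,000) × 3.45% × 250/365 = £5,458.5616
September 8 – December 31, 1998: 115 days, exemption £111,000 → (£329,000 − £111,000) × 3.45% × 115/365 = £2,369.6301
Total = £7,828.1918

£7,828.19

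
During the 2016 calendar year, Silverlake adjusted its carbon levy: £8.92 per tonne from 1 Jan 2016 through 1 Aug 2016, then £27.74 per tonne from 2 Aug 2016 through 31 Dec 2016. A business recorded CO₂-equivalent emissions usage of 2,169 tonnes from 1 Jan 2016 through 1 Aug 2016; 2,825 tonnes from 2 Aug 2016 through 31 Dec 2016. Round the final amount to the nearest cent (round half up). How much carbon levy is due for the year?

£97,712.98

1 Jan – 1 Aug 2016: 2,169 tonnes at £8.92/tonne → £19,347.48
2 Aug – 31 Dec 2016: 2,825 tonnes at £27.74/tonne → £78,365.50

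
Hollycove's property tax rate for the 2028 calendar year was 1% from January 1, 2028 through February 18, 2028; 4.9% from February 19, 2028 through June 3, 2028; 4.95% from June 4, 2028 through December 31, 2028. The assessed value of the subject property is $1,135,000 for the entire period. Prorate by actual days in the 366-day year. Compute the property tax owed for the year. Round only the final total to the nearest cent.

$50,015.98

January 1 – February 18, 2028: 49 days at 1% → $1,135,000 × 1% × 49/366 = $1,519.5355
February 19 – June 3, 2028: 106 days at 4.9% → $1,135,000 × 4.9% × 106/366 = $16,107.0765
June 4 – December 31, 2028: 211 days at 4.95% → $1,135,000 × 4.95% × 211/366 = $32,389.3648
Total = $50,015.9768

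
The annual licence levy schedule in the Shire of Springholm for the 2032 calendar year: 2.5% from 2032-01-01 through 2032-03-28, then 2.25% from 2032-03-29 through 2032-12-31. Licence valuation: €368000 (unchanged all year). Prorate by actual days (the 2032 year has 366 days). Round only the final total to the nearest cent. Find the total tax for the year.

€8501.20

2032-01-01 to 2032-03-28: 88 days at 2.5% → €368000 × 2.5% × 88/366 = €2212.0219
2032-03-29 to 2032-12-31: 278 days at 2.25% → €368000 × 2.25% × 278/366 = €6289.1803
Total = €8501.2022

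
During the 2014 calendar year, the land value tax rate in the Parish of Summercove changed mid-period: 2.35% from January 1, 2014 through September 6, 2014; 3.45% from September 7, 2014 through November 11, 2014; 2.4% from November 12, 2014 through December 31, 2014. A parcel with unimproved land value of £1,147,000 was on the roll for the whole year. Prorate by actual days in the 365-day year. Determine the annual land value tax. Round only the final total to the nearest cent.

£29,314.49

January 1 – September 6, 2014: 249 days at 2.35% → £1,147,000 × 2.35% × 249/365 = £18,388.1384
September 7 – November 11, 2014: 66 days at 3.45% → £1,147,000 × 3.45% × 66/365 = £7,155.3945
November 12 – December 31, 2014: 50 days at 2.4% → £1,147,000 × 2.4% × 50/365 = £3,770.9589
Total = £29,314.4918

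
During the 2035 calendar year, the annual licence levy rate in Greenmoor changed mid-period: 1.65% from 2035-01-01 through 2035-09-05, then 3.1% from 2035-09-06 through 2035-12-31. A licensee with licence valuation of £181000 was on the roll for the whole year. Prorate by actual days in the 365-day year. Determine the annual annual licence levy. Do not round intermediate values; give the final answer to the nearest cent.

£3827.78

2035-01-01 to 2035-09-05: 248 days at 1.65% → £181000 × 1.65% × 248/365 = £2029.1836
2035-09-06 to 2035-12-31: 117 days at 3.1% → £181000 × 3.1% × 117/365 = £1798.5945
Total = £3827.7781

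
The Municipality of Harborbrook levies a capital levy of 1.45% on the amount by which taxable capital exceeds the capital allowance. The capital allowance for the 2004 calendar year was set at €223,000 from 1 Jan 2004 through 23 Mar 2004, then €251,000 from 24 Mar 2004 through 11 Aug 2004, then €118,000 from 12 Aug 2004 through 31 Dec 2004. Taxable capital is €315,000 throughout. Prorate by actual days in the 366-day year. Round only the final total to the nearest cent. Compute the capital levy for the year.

€1,768.29

1 Jan – 23 Mar 2004: 83 days, exemption €223,000 → (€315,000 − €223,000) × 1.45% × 83/366 = €302.5191
24 Mar – 11 Aug 2004: 141 days, exemption €251,000 → (€315,000 − €251,000) × 1.45% × 141/366 = €357.5082
12 Aug – 31 Dec 2004: 142 days, exemption €118,000 → (€315,000 − €118,000) × 1.45% × 142/366 = €1,108.2596
Total = €1,768.2869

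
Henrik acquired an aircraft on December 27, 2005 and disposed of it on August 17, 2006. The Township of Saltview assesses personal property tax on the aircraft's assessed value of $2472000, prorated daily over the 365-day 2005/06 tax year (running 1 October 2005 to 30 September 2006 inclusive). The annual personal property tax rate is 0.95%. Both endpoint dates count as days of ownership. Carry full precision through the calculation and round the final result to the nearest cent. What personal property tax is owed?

$15055.50

Days held (December 27, 2005 – August 17, 2006): 234 out of 365
Tax = $2472000 × 0.95% × 234/365 = $15055.4959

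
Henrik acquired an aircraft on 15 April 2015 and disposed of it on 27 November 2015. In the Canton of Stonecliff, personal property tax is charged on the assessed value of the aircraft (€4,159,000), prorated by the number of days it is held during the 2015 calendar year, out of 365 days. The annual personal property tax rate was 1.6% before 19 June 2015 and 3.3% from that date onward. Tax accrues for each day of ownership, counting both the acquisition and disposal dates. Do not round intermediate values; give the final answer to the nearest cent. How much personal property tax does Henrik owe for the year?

15 April – 18 June 2015: 65 days at 1.6% → €4,159,000 × 1.6% × 65/365 = €11,850.3014
19 June – 27 November 2015: 162 days at 3.3% → €4,159,000 × 3.3% × 162/365 = €60,915.1068
Total = €72,765.4082

€72,765.41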